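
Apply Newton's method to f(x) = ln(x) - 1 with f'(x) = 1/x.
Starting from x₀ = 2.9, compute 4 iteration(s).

f(x) = ln(x) - 1
f'(x) = 1/x
x₀ = 2.9

Newton-Raphson formula: x_{n+1} = x_n - f(x_n)/f'(x_n)

Iteration 1:
  f(2.900000) = 0.064711
  f'(2.900000) = 0.344828
  x_1 = 2.900000 - 0.064711/0.344828 = 2.712339
Iteration 2:
  f(2.712339) = -0.002189
  f'(2.712339) = 0.368685
  x_2 = 2.712339 - (-0.002189)/0.368685 = 2.718275
Iteration 3:
  f(2.718275) = -0.000002
  f'(2.718275) = 0.367880
  x_3 = 2.718275 - (-0.000002)/0.367880 = 2.718282
Iteration 4:
  f(2.718282) = 0.000000
  f'(2.718282) = 0.367879
  x_4 = 2.718282 - 0.000000/0.367879 = 2.718282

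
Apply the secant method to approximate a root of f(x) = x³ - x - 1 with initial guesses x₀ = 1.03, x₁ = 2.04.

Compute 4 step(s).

f(x) = x³ - x - 1
x₀ = 1.03, x₁ = 2.04

Secant formula: x_{n+1} = x_n - f(x_n)(x_n - x_{n-1})/(f(x_n) - f(x_{n-1}))

Iteration 1:
  f(1.030000) = -0.937273
  f(2.040000) = 5.449664
  x_2 = 2.040000 - 5.449664×(2.040000 - 1.030000)/(5.449664 - (-0.937273))
       = 1.178216
Iteration 2:
  f(2.040000) = 5.449664
  f(1.178216) = -0.542625
  x_3 = 1.178216 - (-0.542625)×(1.178216 - 2.040000)/(-0.542625 - 5.449664)
       = 1.256254
Iteration 3:
  f(1.178216) = -0.542625
  f(1.256254) = -0.273667
  x_4 = 1.256254 - (-0.273667)×(1.256254 - 1.178216)/(-0.273667 - (-0.542625))
       = 1.335658
Iteration 4:
  f(1.256254) = -0.273667
  f(1.335658) = 0.047133
  x_5 = 1.335658 - 0.047133×(1.335658 - 1.256254)/(0.047133 - (-0.273667))
       = 1.323992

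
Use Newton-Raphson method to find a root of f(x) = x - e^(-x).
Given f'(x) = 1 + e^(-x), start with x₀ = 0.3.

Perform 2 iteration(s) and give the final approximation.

f(x) = x - e^(-x)
f'(x) = 1 + e^(-x)
x₀ = 0.3

Newton-Raphson formula: x_{n+1} = x_n - f(x_n)/f'(x_n)

Iteration 1:
  f(0.300000) = -0.440818
  f'(0.300000) = 1.740818
  x_1 = 0.300000 - (-0.440818)/1.740818 = 0.553225
Iteration 2:
  f(0.553225) = -0.021868
  f'(0.553225) = 1.575092
  x_2 = 0.553225 - (-0.021868)/1.575092 = 0.567108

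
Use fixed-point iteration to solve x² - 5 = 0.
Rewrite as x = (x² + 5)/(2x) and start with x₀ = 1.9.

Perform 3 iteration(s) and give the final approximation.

Equation: x² - 5 = 0
Fixed-point form: x = (x² + 5)/(2x)
x₀ = 1.9

x_1 = g(1.900000) = 2.265789
x_2 = g(2.265789) = 2.236263
x_3 = g(2.236263) = 2.236068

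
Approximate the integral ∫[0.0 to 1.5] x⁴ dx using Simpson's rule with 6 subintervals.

f(x) = x⁴
a = 0.0, b = 1.5, n = 6
h = (b - a)/n = 0.250000

Simpson's rule: (h/3)[f(x₀) + 4f(x₁) + 2f(x₂) + ... + f(xₙ)]

x_0 = 0.0000, f(x_0) = 0.000000, coefficient = 1
x_1 = 0.2500, f(x_1) = 0.003906, coefficient = 4
x_2 = 0.5000, f(x_2) = 0.062500, coefficient = 2
x_3 = 0.7500, f(x_3) = 0.316406, coefficient = 4
x_4 = 1.0000, f(x_4) = 1.000000, coefficient = 2
x_5 = 1.2500, f(x_5) = 2.441406, coefficient = 4
x_6 = 1.5000, f(x_6) = 5.062500, coefficient = 1

I ≈ (0.250000/3) × 18.234375 = 1.519531
Exact value: 1.518750
Error: 0.000781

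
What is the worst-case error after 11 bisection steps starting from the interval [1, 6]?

Bisection error bound: |error| ≤ (b-a)/2^n
|error| ≤ (6 - 1)/2^11 = 5/2^11
|error| ≤ 0.0024414062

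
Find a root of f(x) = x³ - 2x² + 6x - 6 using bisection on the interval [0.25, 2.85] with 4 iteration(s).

f(x) = x³ - 2x² + 6x - 6
Initial interval: [0.25, 2.85]

Iteration 1:
  c_1 = (0.250000 + 2.850000)/2 = 1.550000
  f(c_1) = f(1.550000) = 2.218875
  f(a) × f(c) < 0, new interval: [0.250000, 1.550000]
Iteration 2:
  c_2 = (0.250000 + 1.550000)/2 = 0.900000
  f(c_2) = f(0.900000) = -1.491000
  f(a) × f(c) ≥ 0, new interval: [0.900000, 1.550000]
Iteration 3:
  c_3 = (0.900000 + 1.550000)/2 = 1.225000
  f(c_3) = f(1.225000) = 0.187016
  f(a) × f(c) < 0, new interval: [0.900000, 1.225000]
Iteration 4:
  c_4 = (0.900000 + 1.225000)/2 = 1.062500
  f(c_4) = f(1.062500) = -0.683350
  f(a) × f(c) ≥ 0, new interval: [1.062500, 1.225000]

After 4 iteration(s), the approximation is c_4 = 1.062500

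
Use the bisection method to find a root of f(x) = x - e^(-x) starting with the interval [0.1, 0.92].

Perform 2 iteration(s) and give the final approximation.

f(x) = x - e^(-x)
Initial interval: [0.1, 0.92]

Iteration 1:
  c_1 = (0.100000 + 0.920000)/2 = 0.510000
  f(c_1) = f(0.510000) = -0.090496
  f(a) × f(c) ≥ 0, new interval: [0.510000, 0.920000]
Iteration 2:
  c_2 = (0.510000 + 0.920000)/2 = 0.715000
  f(c_2) = f(0.715000) = 0.225808
  f(a) × f(c) < 0, new interval: [0.510000, 0.715000]

After 2 iteration(s), the approximation is c_2 = 0.715000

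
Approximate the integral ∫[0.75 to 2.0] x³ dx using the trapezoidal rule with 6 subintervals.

f(x) = x³
a = 0.75, b = 2.0, n = 6
h = (b - a)/n = 0.208333

Trapezoidal rule: (h/2)[f(x₀) + 2f(x₁) + 2f(x₂) + ... + f(xₙ)]

x_0 = 0.7500, f(x_0) = 0.421875, coefficient = 1
x_1 = 0.9583, f(x_1) = 0.880136, coefficient = 2
x_2 = 1.1667, f(x_2) = 1.587963, coefficient = 2
x_3 = 1.3750, f(x_3) = 2.599609, coefficient = 2
x_4 = 1.5833, f(x_4) = 3.969329, coefficient = 2
x_5 = 1.7917, f(x_5) = 5.751374, coefficient = 2
x_6 = 2.0000, f(x_6) = 8.000000, coefficient = 1

I ≈ (0.208333/2) × 37.998698 = 3.958198
Exact value: 3.920898
Error: 0.037299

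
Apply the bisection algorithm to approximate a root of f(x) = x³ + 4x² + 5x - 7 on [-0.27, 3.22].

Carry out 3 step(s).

f(x) = x³ + 4x² + 5x - 7
Initial interval: [-0.27, 3.22]

Iteration 1:
  c_1 = (-0.270000 + 3.220000)/2 = 1.475000
  f(c_1) = f(1.475000) = 12.286547
  f(a) × f(c) < 0, new interval: [-0.270000, 1.475000]
Iteration 2:
  c_2 = (-0.270000 + 1.475000)/2 = 0.602500
  f(c_2) = f(0.602500) = -2.316764
  f(a) × f(c) ≥ 0, new interval: [0.602500, 1.475000]
Iteration 3:
  c_3 = (0.602500 + 1.475000)/2 = 1.038750
  f(c_3) = f(1.038750) = 3.630569
  f(a) × f(c) < 0, new interval: [0.602500, 1.038750]

After 3 iteration(s), the approximation is c_3 = 1.038750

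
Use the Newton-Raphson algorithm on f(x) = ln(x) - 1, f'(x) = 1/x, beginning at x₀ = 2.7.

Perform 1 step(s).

f(x) = ln(x) - 1
f'(x) = 1/x
x₀ = 2.7

Newton-Raphson formula: x_{n+1} = x_n - f(x_n)/f'(x_n)

Iteration 1:
  f(2.700000) = -0.006748
  f'(2.700000) = 0.370370
  x_1 = 2.700000 - (-0.006748)/0.370370 = 2.718220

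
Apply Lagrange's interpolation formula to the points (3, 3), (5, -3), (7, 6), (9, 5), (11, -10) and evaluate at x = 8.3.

Lagrange interpolation formula:
P(x) = Σ yᵢ × Lᵢ(x)
where Lᵢ(x) = Π_{j≠i} (x - xⱼ)/(xᵢ - xⱼ)

L_0(8.3) = (8.3 - 5)/(3 - 5) × (8.3 - 7)/(3 - 7) × (8.3 - 9)/(3 - 9) × (8.3 - 11)/(3 - 11) = 0.021115
L_1(8.3) = (8.3 - 3)/(5 - 3) × (8.3 - 7)/(5 - 7) × (8.3 - 9)/(5 - 9) × (8.3 - 11)/(5 - 11) = -0.135647
L_2(8.3) = (8.3 - 3)/(7 - 3) × (8.3 - 5)/(7 - 5) × (8.3 - 9)/(7 - 9) × (8.3 - 11)/(7 - 11) = 0.516502
L_3(8.3) = (8.3 - 3)/(9 - 3) × (8.3 - 5)/(9 - 5) × (8.3 - 7)/(9 - 7) × (8.3 - 11)/(9 - 11) = 0.639478
L_4(8.3) = (8.3 - 3)/(11 - 3) × (8.3 - 5)/(11 - 5) × (8.3 - 7)/(11 - 7) × (8.3 - 9)/(11 - 9) = -0.041448

P(8.3) = 3×L_0(8.3) + (-3)×L_1(8.3) + 6×L_2(8.3) + 5×L_3(8.3) + (-10)×L_4(8.3)
P(8.3) = 7.181162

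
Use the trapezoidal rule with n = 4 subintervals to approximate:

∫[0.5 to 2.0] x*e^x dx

f(x) = x*e^x
a = 0.5, b = 2.0, n = 4
h = (b - a)/n = 0.375000

Trapezoidal rule: (h/2)[f(x₀) + 2f(x₁) + 2f(x₂) + ... + f(xₙ)]

x_0 = 0.5000, f(x_0) = 0.824361, coefficient = 1
x_1 = 0.8750, f(x_1) = 2.099016, coefficient = 2
x_2 = 1.2500, f(x_2) = 4.362929, coefficient = 2
x_3 = 1.6250, f(x_3) = 8.252431, coefficient = 2
x_4 = 2.0000, f(x_4) = 14.778112, coefficient = 1

I ≈ (0.375000/2) × 45.031224 = 8.443354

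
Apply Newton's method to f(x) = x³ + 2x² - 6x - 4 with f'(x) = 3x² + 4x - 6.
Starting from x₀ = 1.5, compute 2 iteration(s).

f(x) = x³ + 2x² - 6x - 4
f'(x) = 3x² + 4x - 6
x₀ = 1.5

Newton-Raphson formula: x_{n+1} = x_n - f(x_n)/f'(x_n)

Iteration 1:
  f(1.500000) = -5.125000
  f'(1.500000) = 6.750000
  x_1 = 1.500000 - (-5.125000)/6.750000 = 2.259259
Iteration 2:
  f(2.259259) = 4.184779
  f'(2.259259) = 18.349794
  x_2 = 2.259259 - 4.184779/18.349794 = 2.031203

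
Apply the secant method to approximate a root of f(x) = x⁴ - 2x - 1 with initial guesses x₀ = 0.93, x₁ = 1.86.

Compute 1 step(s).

f(x) = x⁴ - 2x - 1
x₀ = 0.93, x₁ = 1.86

Secant formula: x_{n+1} = x_n - f(x_n)(x_n - x_{n-1})/(f(x_n) - f(x_{n-1}))

Iteration 1:
  f(0.930000) = -2.111948
  f(1.860000) = 7.248832
  x_2 = 1.860000 - 7.248832×(1.860000 - 0.930000)/(7.248832 - (-2.111948))
       = 1.139823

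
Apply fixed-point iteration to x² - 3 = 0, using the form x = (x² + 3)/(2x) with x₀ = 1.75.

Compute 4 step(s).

Equation: x² - 3 = 0
Fixed-point form: x = (x² + 3)/(2x)
x₀ = 1.75

x_1 = g(1.750000) = 1.732143
x_2 = g(1.732143) = 1.732051
x_3 = g(1.732051) = 1.732051
x_4 = g(1.732051) = 1.732051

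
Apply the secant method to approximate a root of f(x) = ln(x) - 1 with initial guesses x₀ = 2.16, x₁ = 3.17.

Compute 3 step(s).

f(x) = ln(x) - 1
x₀ = 2.16, x₁ = 3.17

Secant formula: x_{n+1} = x_n - f(x_n)(x_n - x_{n-1})/(f(x_n) - f(x_{n-1}))

Iteration 1:
  f(2.160000) = -0.229892
  f(3.170000) = 0.153732
  x_2 = 3.170000 - 0.153732×(3.170000 - 2.160000)/(0.153732 - (-0.229892))
       = 2.765257
Iteration 2:
  f(3.170000) = 0.153732
  f(2.765257) = 0.017134
  x_3 = 2.765257 - 0.017134×(2.765257 - 3.170000)/(0.017134 - 0.153732)
       = 2.714490
Iteration 3:
  f(2.765257) = 0.017134
  f(2.714490) = -0.001396
  x_4 = 2.714490 - (-0.001396)×(2.714490 - 2.765257)/(-0.001396 - 0.017134)
       = 2.718315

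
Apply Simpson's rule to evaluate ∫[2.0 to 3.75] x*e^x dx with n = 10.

f(x) = x*e^x
a = 2.0, b = 3.75, n = 10
h = (b - a)/n = 0.175000

Simpson's rule: (h/3)[f(x₀) + 4f(x₁) + 2f(x₂) + ... + f(xₙ)]

x_0 = 2.0000, f(x_0) = 14.778112, coefficient = 1
x_1 = 2.1750, f(x_1) = 19.144753, coefficient = 4
x_2 = 2.3500, f(x_2) = 24.641089, coefficient = 2
x_3 = 2.5250, f(x_3) = 31.539511, coefficient = 4
x_4 = 2.7000, f(x_4) = 40.175276, coefficient = 2
x_5 = 2.8750, f(x_5) = 50.960594, coefficient = 4
x_6 = 3.0500, f(x_6) = 64.401800, coefficient = 2
x_7 = 3.2250, f(x_7) = 81.120277, coefficient = 4
x_8 = 3.4000, f(x_8) = 101.877940, coefficient = 2
x_9 = 3.5750, f(x_9) = 127.608269, coefficient = 4
x_10 = 3.7500, f(x_10) = 159.454058, coefficient = 1

I ≈ (0.175000/3) × 1877.917994 = 109.545216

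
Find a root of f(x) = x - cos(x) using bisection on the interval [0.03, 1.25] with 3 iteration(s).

f(x) = x - cos(x)
Initial interval: [0.03, 1.25]

Iteration 1:
  c_1 = (0.030000 + 1.250000)/2 = 0.640000
  f(c_1) = f(0.640000) = -0.162096
  f(a) × f(c) ≥ 0, new interval: [0.640000, 1.250000]
Iteration 2:
  c_2 = (0.640000 + 1.250000)/2 = 0.945000
  f(c_2) = f(0.945000) = 0.359257
  f(a) × f(c) < 0, new interval: [0.640000, 0.945000]
Iteration 3:
  c_3 = (0.640000 + 0.945000)/2 = 0.792500
  f(c_3) = f(0.792500) = 0.090433
  f(a) × f(c) < 0, new interval: [0.640000, 0.792500]

After 3 iteration(s), the approximation is c_3 = 0.792500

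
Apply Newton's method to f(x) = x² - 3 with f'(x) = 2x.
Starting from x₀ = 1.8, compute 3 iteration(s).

f(x) = x² - 3
f'(x) = 2x
x₀ = 1.8

Newton-Raphson formula: x_{n+1} = x_n - f(x_n)/f'(x_n)

Iteration 1:
  f(1.800000) = 0.240000
  f'(1.800000) = 3.600000
  x_1 = 1.800000 - 0.240000/3.600000 = 1.733333
Iteration 2:
  f(1.733333) = 0.004444
  f'(1.733333) = 3.466667
  x_2 = 1.733333 - 0.004444/3.466667 = 1.732051
Iteration 3:
  f(1.732051) = 0.000002
  f'(1.732051) = 3.464103
  x_3 = 1.732051 - 0.000002/3.464103 = 1.732051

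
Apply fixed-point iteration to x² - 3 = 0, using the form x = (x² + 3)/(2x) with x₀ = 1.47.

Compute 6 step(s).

Equation: x² - 3 = 0
Fixed-point form: x = (x² + 3)/(2x)
x₀ = 1.47

x_1 = g(1.470000) = 1.755408
x_2 = g(1.755408) = 1.732206
x_3 = g(1.732206) = 1.732051
x_4 = g(1.732051) = 1.732051
x_5 = g(1.732051) = 1.732051
x_6 = g(1.732051) = 1.732051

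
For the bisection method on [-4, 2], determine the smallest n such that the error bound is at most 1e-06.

We need (b-a)/2^n ≤ 1e-06
(2 - (-4))/2^n ≤ 1e-06
6/2^n ≤ 1e-06
2^n ≥ 6000000
n ≥ log₂(6000000) = 22.52
n ≥ 23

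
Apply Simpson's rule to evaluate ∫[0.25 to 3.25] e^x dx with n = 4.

f(x) = e^x
a = 0.25, b = 3.25, n = 4
h = (b - a)/n = 0.750000

Simpson's rule: (h/3)[f(x₀) + 4f(x₁) + 2f(x₂) + ... + f(xₙ)]

x_0 = 0.2500, f(x_0) = 1.284025, coefficient = 1
x_1 = 1.0000, f(x_1) = 2.718282, coefficient = 4
x_2 = 1.7500, f(x_2) = 5.754603, coefficient = 2
x_3 = 2.5000, f(x_3) = 12.182494, coefficient = 4
x_4 = 3.2500, f(x_4) = 25.790340, coefficient = 1

I ≈ (0.750000/3) × 98.186674 = 24.546668
Exact value: 24.506315
Error: 0.040354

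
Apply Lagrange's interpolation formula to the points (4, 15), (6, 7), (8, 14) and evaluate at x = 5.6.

Lagrange interpolation formula:
P(x) = Σ yᵢ × Lᵢ(x)
where Lᵢ(x) = Π_{j≠i} (x - xⱼ)/(xᵢ - xⱼ)

L_0(5.6) = (5.6 - 6)/(4 - 6) × (5.6 - 8)/(4 - 8) = 0.120000
L_1(5.6) = (5.6 - 4)/(6 - 4) × (5.6 - 8)/(6 - 8) = 0.960000
L_2(5.6) = (5.6 - 4)/(8 - 4) × (5.6 - 6)/(8 - 6) = -0.080000

P(5.6) = 15×L_0(5.6) + 7×L_1(5.6) + 14×L_2(5.6)
P(5.6) = 7.400000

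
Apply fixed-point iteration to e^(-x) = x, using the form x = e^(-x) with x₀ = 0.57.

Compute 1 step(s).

Equation: e^(-x) = x
Fixed-point form: x = e^(-x)
x₀ = 0.57

x_1 = g(0.570000) = 0.565525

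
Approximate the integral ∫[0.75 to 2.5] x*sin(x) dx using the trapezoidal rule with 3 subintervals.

f(x) = x*sin(x)
a = 0.75, b = 2.5, n = 3
h = (b - a)/n = 0.583333

Trapezoidal rule: (h/2)[f(x₀) + 2f(x₁) + 2f(x₂) + ... + f(xₙ)]

x_0 = 0.7500, f(x_0) = 0.511229, coefficient = 1
x_1 = 1.3333, f(x_1) = 1.295917, coefficient = 2
x_2 = 1.9167, f(x_2) = 1.803163, coefficient = 2
x_3 = 2.5000, f(x_3) = 1.496180, coefficient = 1

I ≈ (0.583333/2) × 8.205570 = 2.393291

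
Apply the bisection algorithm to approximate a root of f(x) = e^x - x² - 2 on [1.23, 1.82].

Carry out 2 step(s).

f(x) = e^x - x² - 2
Initial interval: [1.23, 1.82]

Iteration 1:
  c_1 = (1.230000 + 1.820000)/2 = 1.525000
  f(c_1) = f(1.525000) = 0.269519
  f(a) × f(c) < 0, new interval: [1.230000, 1.525000]
Iteration 2:
  c_2 = (1.230000 + 1.525000)/2 = 1.377500
  f(c_2) = f(1.377500) = 0.067471
  f(a) × f(c) < 0, new interval: [1.230000, 1.377500]

After 2 iteration(s), the approximation is c_2 = 1.377500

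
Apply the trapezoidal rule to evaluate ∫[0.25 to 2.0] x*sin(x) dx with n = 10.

f(x) = x*sin(x)
a = 0.25, b = 2.0, n = 10
h = (b - a)/n = 0.175000

Trapezoidal rule: (h/2)[f(x₀) + 2f(x₁) + 2f(x₂) + ... + f(xₙ)]

x_0 = 0.2500, f(x_0) = 0.061851, coefficient = 1
x_1 = 0.4250, f(x_1) = 0.175236, coefficient = 2
x_2 = 0.6000, f(x_2) = 0.338785, coefficient = 2
x_3 = 0.7750, f(x_3) = 0.542280, coefficient = 2
x_4 = 0.9500, f(x_4) = 0.772745, coefficient = 2
x_5 = 1.1250, f(x_5) = 1.015051, coefficient = 2
x_6 = 1.3000, f(x_6) = 1.252626, coefficient = 2
x_7 = 1.4750, f(x_7) = 1.468237, coefficient = 2
x_8 = 1.6500, f(x_8) = 1.644827, coefficient = 2
x_9 = 1.8250, f(x_9) = 1.766352, coefficient = 2
x_10 = 2.0000, f(x_10) = 1.818595, coefficient = 1

I ≈ (0.175000/2) × 19.832724 = 1.735363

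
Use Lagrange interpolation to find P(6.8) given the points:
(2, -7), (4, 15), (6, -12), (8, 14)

Lagrange interpolation formula:
P(x) = Σ yᵢ × Lᵢ(x)
where Lᵢ(x) = Π_{j≠i} (x - xⱼ)/(xᵢ - xⱼ)

L_0(6.8) = (6.8 - 4)/(2 - 4) × (6.8 - 6)/(2 - 6) × (6.8 - 8)/(2 - 8) = 0.056000
L_1(6.8) = (6.8 - 2)/(4 - 2) × (6.8 - 6)/(4 - 6) × (6.8 - 8)/(4 - 8) = -0.288000
L_2(6.8) = (6.8 - 2)/(6 - 2) × (6.8 - 4)/(6 - 4) × (6.8 - 8)/(6 - 8) = 1.008000
L_3(6.8) = (6.8 - 2)/(8 - 2) × (6.8 - 4)/(8 - 4) × (6.8 - 6)/(8 - 6) = 0.224000

P(6.8) = (-7)×L_0(6.8) + 15×L_1(6.8) + (-12)×L_2(6.8) + 14×L_3(6.8)
P(6.8) = -13.672000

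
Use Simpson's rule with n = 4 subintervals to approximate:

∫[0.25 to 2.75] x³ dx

f(x) = x³
a = 0.25, b = 2.75, n = 4
h = (b - a)/n = 0.625000

Simpson's rule: (h/3)[f(x₀) + 4f(x₁) + 2f(x₂) + ... + f(xₙ)]

x_0 = 0.2500, f(x_0) = 0.015625, coefficient = 1
x_1 = 0.8750, f(x_1) = 0.669922, coefficient = 4
x_2 = 1.5000, f(x_2) = 3.375000, coefficient = 2
x_3 = 2.1250, f(x_3) = 9.595703, coefficient = 4
x_4 = 2.7500, f(x_4) = 20.796875, coefficient = 1

I ≈ (0.625000/3) × 68.625000 = 14.296875
Exact value: 14.296875
Error: 0.000000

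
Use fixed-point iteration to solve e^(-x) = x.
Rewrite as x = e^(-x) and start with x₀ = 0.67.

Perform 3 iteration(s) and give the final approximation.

Equation: e^(-x) = x
Fixed-point form: x = e^(-x)
x₀ = 0.67

x_1 = g(0.670000) = 0.511709
x_2 = g(0.511709) = 0.599470
x_3 = g(0.599470) = 0.549102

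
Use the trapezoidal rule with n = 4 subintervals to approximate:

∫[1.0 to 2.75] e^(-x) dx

f(x) = e^(-x)
a = 1.0, b = 2.75, n = 4
h = (b - a)/n = 0.437500

Trapezoidal rule: (h/2)[f(x₀) + 2f(x₁) + 2f(x₂) + ... + f(xₙ)]

x_0 = 1.0000, f(x_0) = 0.367879, coefficient = 1
x_1 = 1.4375, f(x_1) = 0.237521, coefficient = 2
x_2 = 1.8750, f(x_2) = 0.153355, coefficient = 2
x_3 = 2.3125, f(x_3) = 0.099013, coefficient = 2
x_4 = 2.7500, f(x_4) = 0.063928, coefficient = 1

I ≈ (0.437500/2) × 1.411586 = 0.308784
Exact value: 0.303952
Error: 0.004833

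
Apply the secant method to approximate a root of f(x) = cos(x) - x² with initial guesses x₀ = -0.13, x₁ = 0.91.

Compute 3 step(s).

f(x) = cos(x) - x²
x₀ = -0.13, x₁ = 0.91

Secant formula: x_{n+1} = x_n - f(x_n)(x_n - x_{n-1})/(f(x_n) - f(x_{n-1}))

Iteration 1:
  f(-0.130000) = 0.974662
  f(0.910000) = -0.214354
  x_2 = 0.910000 - (-0.214354)×(0.910000 - (-0.130000))/(-0.214354 - 0.974662)
       = 0.722510
Iteration 2:
  f(0.910000) = -0.214354
  f(0.722510) = 0.228127
  x_3 = 0.722510 - 0.228127×(0.722510 - 0.910000)/(0.228127 - (-0.214354))
       = 0.819173
Iteration 3:
  f(0.722510) = 0.228127
  f(0.819173) = 0.011781
  x_4 = 0.819173 - 0.011781×(0.819173 - 0.722510)/(0.011781 - 0.228127)
       = 0.824437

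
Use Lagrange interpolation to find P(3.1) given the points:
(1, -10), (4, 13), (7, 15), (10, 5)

Lagrange interpolation formula:
P(x) = Σ yᵢ × Lᵢ(x)
where Lᵢ(x) = Π_{j≠i} (x - xⱼ)/(xᵢ - xⱼ)

L_0(3.1) = (3.1 - 4)/(1 - 4) × (3.1 - 7)/(1 - 7) × (3.1 - 10)/(1 - 10) = 0.149500
L_1(3.1) = (3.1 - 1)/(4 - 1) × (3.1 - 7)/(4 - 7) × (3.1 - 10)/(4 - 10) = 1.046500
L_2(3.1) = (3.1 - 1)/(7 - 1) × (3.1 - 4)/(7 - 4) × (3.1 - 10)/(7 - 10) = -0.241500
L_3(3.1) = (3.1 - 1)/(10 - 1) × (3.1 - 4)/(10 - 4) × (3.1 - 7)/(10 - 7) = 0.045500

P(3.1) = (-10)×L_0(3.1) + 13×L_1(3.1) + 15×L_2(3.1) + 5×L_3(3.1)
P(3.1) = 8.714500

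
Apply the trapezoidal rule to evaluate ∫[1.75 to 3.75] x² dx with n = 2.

f(x) = x²
a = 1.75, b = 3.75, n = 2
h = (b - a)/n = 1.000000

Trapezoidal rule: (h/2)[f(x₀) + 2f(x₁) + 2f(x₂) + ... + f(xₙ)]

x_0 = 1.7500, f(x_0) = 3.062500, coefficient = 1
x_1 = 2.7500, f(x_1) = 7.562500, coefficient = 2
x_2 = 3.7500, f(x_2) = 14.062500, coefficient = 1

I ≈ (1.000000/2) × 32.250000 = 16.125000
Exact value: 15.791667
Error: 0.333333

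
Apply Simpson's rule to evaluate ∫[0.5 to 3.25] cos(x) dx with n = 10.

f(x) = cos(x)
a = 0.5, b = 3.25, n = 10
h = (b - a)/n = 0.275000

Simpson's rule: (h/3)[f(x₀) + 4f(x₁) + 2f(x₂) + ... + f(xₙ)]

x_0 = 0.5000, f(x_0) = 0.877583, coefficient = 1
x_1 = 0.7750, f(x_1) = 0.714421, coefficient = 4
x_2 = 1.0500, f(x_2) = 0.497571, coefficient = 2
x_3 = 1.3250, f(x_3) = 0.243329, coefficient = 4
x_4 = 1.6000, f(x_4) = -0.029200, coefficient = 2
x_5 = 1.8750, f(x_5) = -0.299534, coefficient = 4
x_6 = 2.1500, f(x_6) = -0.547358, coefficient = 2
x_7 = 2.4250, f(x_7) = -0.754048, coefficient = 4
x_8 = 2.7000, f(x_8) = -0.904072, coefficient = 2
x_9 = 2.9750, f(x_9) = -0.986156, coefficient = 4
x_10 = 3.2500, f(x_10) = -0.994130, coefficient = 1

I ≈ (0.275000/3) × -6.410613 = -0.587640
Exact value: -0.587621
Error: 0.000019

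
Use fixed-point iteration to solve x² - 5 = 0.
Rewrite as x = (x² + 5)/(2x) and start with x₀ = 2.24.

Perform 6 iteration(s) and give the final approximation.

Equation: x² - 5 = 0
Fixed-point form: x = (x² + 5)/(2x)
x₀ = 2.24

x_1 = g(2.240000) = 2.236071
x_2 = g(2.236071) = 2.236068
x_3 = g(2.236068) = 2.236068
x_4 = g(2.236068) = 2.236068
x_5 = g(2.236068) = 2.236068
x_6 = g(2.236068) = 2.236068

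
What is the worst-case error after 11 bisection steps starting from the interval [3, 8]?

Bisection error bound: |error| ≤ (b-a)/2^n
|error| ≤ (8 - 3)/2^11 = 5/2^11
|error| ≤ 0.0024414062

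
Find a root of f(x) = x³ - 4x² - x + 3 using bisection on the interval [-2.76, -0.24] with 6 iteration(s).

f(x) = x³ - 4x² - x + 3
Initial interval: [-2.76, -0.24]

Iteration 1:
  c_1 = (-2.760000 + (-0.240000))/2 = -1.500000
  f(c_1) = f(-1.500000) = -7.875000
  f(a) × f(c) ≥ 0, new interval: [-1.500000, -0.240000]
Iteration 2:
  c_2 = (-1.500000 + (-0.240000))/2 = -0.870000
  f(c_2) = f(-0.870000) = 0.183897
  f(a) × f(c) < 0, new interval: [-1.500000, -0.870000]
Iteration 3:
  c_3 = (-1.500000 + (-0.870000))/2 = -1.185000
  f(c_3) = f(-1.185000) = -3.095907
  f(a) × f(c) ≥ 0, new interval: [-1.185000, -0.870000]
Iteration 4:
  c_4 = (-1.185000 + (-0.870000))/2 = -1.027500
  f(c_4) = f(-1.027500) = -1.280315
  f(a) × f(c) ≥ 0, new interval: [-1.027500, -0.870000]
Iteration 5:
  c_5 = (-1.027500 + (-0.870000))/2 = -0.948750
  f(c_5) = f(-0.948750) = -0.505751
  f(a) × f(c) ≥ 0, new interval: [-0.948750, -0.870000]
Iteration 6:
  c_6 = (-0.948750 + (-0.870000))/2 = -0.909375
  f(c_6) = f(-0.909375) = -0.150496
  f(a) × f(c) ≥ 0, new interval: [-0.909375, -0.870000]

After 6 iteration(s), the approximation is c_6 = -0.909375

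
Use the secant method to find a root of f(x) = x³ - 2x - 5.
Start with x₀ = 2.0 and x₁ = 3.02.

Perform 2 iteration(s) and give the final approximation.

f(x) = x³ - 2x - 5
x₀ = 2.0, x₁ = 3.02

Secant formula: x_{n+1} = x_n - f(x_n)(x_n - x_{n-1})/(f(x_n) - f(x_{n-1}))

Iteration 1:
  f(2.000000) = -1.000000
  f(3.020000) = 16.503608
  x_2 = 3.020000 - 16.503608×(3.020000 - 2.000000)/(16.503608 - (-1.000000))
       = 2.058274
Iteration 2:
  f(3.020000) = 16.503608
  f(2.058274) = -0.396690
  x_3 = 2.058274 - (-0.396690)×(2.058274 - 3.020000)/(-0.396690 - 16.503608)
       = 2.080848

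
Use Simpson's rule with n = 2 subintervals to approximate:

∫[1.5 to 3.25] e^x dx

f(x) = e^x
a = 1.5, b = 3.25, n = 2
h = (b - a)/n = 0.875000

Simpson's rule: (h/3)[f(x₀) + 4f(x₁) + 2f(x₂) + ... + f(xₙ)]

x_0 = 1.5000, f(x_0) = 4.481689, coefficient = 1
x_1 = 2.3750, f(x_1) = 10.751013, coefficient = 4
x_2 = 3.2500, f(x_2) = 25.790340, coefficient = 1

I ≈ (0.875000/3) × 73.276082 = 21.372191
Exact value: 21.308651
Error: 0.063540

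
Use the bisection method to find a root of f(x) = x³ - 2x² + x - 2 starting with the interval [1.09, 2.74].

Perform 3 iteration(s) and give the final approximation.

f(x) = x³ - 2x² + x - 2
Initial interval: [1.09, 2.74]

Iteration 1:
  c_1 = (1.090000 + 2.740000)/2 = 1.915000
  f(c_1) = f(1.915000) = -0.396714
  f(a) × f(c) ≥ 0, new interval: [1.915000, 2.740000]
Iteration 2:
  c_2 = (1.915000 + 2.740000)/2 = 2.327500
  f(c_2) = f(2.327500) = 2.101651
  f(a) × f(c) < 0, new interval: [1.915000, 2.327500]
Iteration 3:
  c_3 = (1.915000 + 2.327500)/2 = 2.121250
  f(c_3) = f(2.121250) = 0.666839
  f(a) × f(c) < 0, new interval: [1.915000, 2.121250]

After 3 iteration(s), the approximation is c_3 = 2.121250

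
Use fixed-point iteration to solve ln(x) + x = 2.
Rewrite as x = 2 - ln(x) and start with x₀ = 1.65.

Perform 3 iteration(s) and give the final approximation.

Equation: ln(x) + x = 2
Fixed-point form: x = 2 - ln(x)
x₀ = 1.65

x_1 = g(1.650000) = 1.499225
x_2 = g(1.499225) = 1.595052
x_3 = g(1.595052) = 1.533094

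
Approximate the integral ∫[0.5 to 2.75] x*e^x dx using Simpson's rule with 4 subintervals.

f(x) = x*e^x
a = 0.5, b = 2.75, n = 4
h = (b - a)/n = 0.562500

Simpson's rule: (h/3)[f(x₀) + 4f(x₁) + 2f(x₂) + ... + f(xₙ)]

x_0 = 0.5000, f(x_0) = 0.824361, coefficient = 1
x_1 = 1.0625, f(x_1) = 3.074446, coefficient = 4
x_2 = 1.6250, f(x_2) = 8.252431, coefficient = 2
x_3 = 2.1875, f(x_3) = 19.496975, coefficient = 4
x_4 = 2.7500, f(x_4) = 43.017238, coefficient = 1

I ≈ (0.562500/3) × 150.632144 = 28.243527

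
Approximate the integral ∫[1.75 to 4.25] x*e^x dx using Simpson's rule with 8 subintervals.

f(x) = x*e^x
a = 1.75, b = 4.25, n = 8
h = (b - a)/n = 0.312500

Simpson's rule: (h/3)[f(x₀) + 4f(x₁) + 2f(x₂) + ... + f(xₙ)]

x_0 = 1.7500, f(x_0) = 10.070555, coefficient = 1
x_1 = 2.0625, f(x_1) = 16.222819, coefficient = 4
x_2 = 2.3750, f(x_2) = 25.533656, coefficient = 2
x_3 = 2.6875, f(x_3) = 39.492524, coefficient = 4
x_4 = 3.0000, f(x_4) = 60.256611, coefficient = 2
x_5 = 3.3125, f(x_5) = 90.940295, coefficient = 4
x_6 = 3.6250, f(x_6) = 136.027121, coefficient = 2
x_7 = 3.9375, f(x_7) = 201.955223, coefficient = 4
x_8 = 4.2500, f(x_8) = 297.948002, coefficient = 1

I ≈ (0.312500/3) × 2146.096779 = 223.551748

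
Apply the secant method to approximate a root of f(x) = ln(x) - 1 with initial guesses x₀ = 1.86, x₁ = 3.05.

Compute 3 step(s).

f(x) = ln(x) - 1
x₀ = 1.86, x₁ = 3.05

Secant formula: x_{n+1} = x_n - f(x_n)(x_n - x_{n-1})/(f(x_n) - f(x_{n-1}))

Iteration 1:
  f(1.860000) = -0.379424
  f(3.050000) = 0.115142
  x_2 = 3.050000 - 0.115142×(3.050000 - 1.860000)/(0.115142 - (-0.379424))
       = 2.772952
Iteration 2:
  f(3.050000) = 0.115142
  f(2.772952) = 0.019912
  x_3 = 2.772952 - 0.019912×(2.772952 - 3.050000)/(0.019912 - 0.115142)
       = 2.715021
Iteration 3:
  f(2.772952) = 0.019912
  f(2.715021) = -0.001200
  x_4 = 2.715021 - (-0.001200)×(2.715021 - 2.772952)/(-0.001200 - 0.019912)
       = 2.718315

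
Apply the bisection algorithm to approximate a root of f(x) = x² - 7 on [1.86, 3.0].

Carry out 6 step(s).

f(x) = x² - 7
Initial interval: [1.86, 3.0]

Iteration 1:
  c_1 = (1.860000 + 3.000000)/2 = 2.430000
  f(c_1) = f(2.430000) = -1.095100
  f(a) × f(c) ≥ 0, new interval: [2.430000, 3.000000]
Iteration 2:
  c_2 = (2.430000 + 3.000000)/2 = 2.715000
  f(c_2) = f(2.715000) = 0.371225
  f(a) × f(c) < 0, new interval: [2.430000, 2.715000]
Iteration 3:
  c_3 = (2.430000 + 2.715000)/2 = 2.572500
  f(c_3) = f(2.572500) = -0.382244
  f(a) × f(c) ≥ 0, new interval: [2.572500, 2.715000]
Iteration 4:
  c_4 = (2.572500 + 2.715000)/2 = 2.643750
  f(c_4) = f(2.643750) = -0.010586
  f(a) × f(c) ≥ 0, new interval: [2.643750, 2.715000]
Iteration 5:
  c_5 = (2.643750 + 2.715000)/2 = 2.679375
  f(c_5) = f(2.679375) = 0.179050
  f(a) × f(c) < 0, new interval: [2.643750, 2.679375]
Iteration 6:
  c_6 = (2.643750 + 2.679375)/2 = 2.661562
  f(c_6) = f(2.661562) = 0.083915
  f(a) × f(c) < 0, new interval: [2.643750, 2.661562]

After 6 iteration(s), the approximation is c_6 = 2.661562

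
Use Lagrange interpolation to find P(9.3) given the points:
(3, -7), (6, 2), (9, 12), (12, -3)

Lagrange interpolation formula:
P(x) = Σ yᵢ × Lᵢ(x)
where Lᵢ(x) = Π_{j≠i} (x - xⱼ)/(xᵢ - xⱼ)

L_0(9.3) = (9.3 - 6)/(3 - 6) × (9.3 - 9)/(3 - 9) × (9.3 - 12)/(3 - 12) = 0.016500
L_1(9.3) = (9.3 - 3)/(6 - 3) × (9.3 - 9)/(6 - 9) × (9.3 - 12)/(6 - 12) = -0.094500
L_2(9.3) = (9.3 - 3)/(9 - 3) × (9.3 - 6)/(9 - 6) × (9.3 - 12)/(9 - 12) = 1.039500
L_3(9.3) = (9.3 - 3)/(12 - 3) × (9.3 - 6)/(12 - 6) × (9.3 - 9)/(12 - 9) = 0.038500

P(9.3) = (-7)×L_0(9.3) + 2×L_1(9.3) + 12×L_2(9.3) + (-3)×L_3(9.3)
P(9.3) = 12.054000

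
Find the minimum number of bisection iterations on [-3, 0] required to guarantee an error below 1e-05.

We need (b-a)/2^n ≤ 1e-05
(0 - (-3))/2^n ≤ 1e-05
3/2^n ≤ 1e-05
2^n ≥ 300000
n ≥ log₂(300000) = 18.19
n ≥ 19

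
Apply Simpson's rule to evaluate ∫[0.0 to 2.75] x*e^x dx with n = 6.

f(x) = x*e^x
a = 0.0, b = 2.75, n = 6
h = (b - a)/n = 0.458333

Simpson's rule: (h/3)[f(x₀) + 4f(x₁) + 2f(x₂) + ... + f(xₙ)]

x_0 = 0.0000, f(x_0) = 0.000000, coefficient = 1
x_1 = 0.4583, f(x_1) = 0.724825, coefficient = 4
x_2 = 0.9167, f(x_2) = 2.292528, coefficient = 2
x_3 = 1.3750, f(x_3) = 5.438230, coefficient = 4
x_4 = 1.8333, f(x_4) = 11.466952, coefficient = 2
x_5 = 2.2917, f(x_5) = 22.667814, coefficient = 4
x_6 = 2.7500, f(x_6) = 43.017238, coefficient = 1

I ≈ (0.458333/3) × 185.859674 = 28.395228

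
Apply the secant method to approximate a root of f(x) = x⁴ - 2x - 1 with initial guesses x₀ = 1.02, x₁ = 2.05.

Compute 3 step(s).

f(x) = x⁴ - 2x - 1
x₀ = 1.02, x₁ = 2.05

Secant formula: x_{n+1} = x_n - f(x_n)(x_n - x_{n-1})/(f(x_n) - f(x_{n-1}))

Iteration 1:
  f(1.020000) = -1.957568
  f(2.050000) = 12.561006
  x_2 = 2.050000 - 12.561006×(2.050000 - 1.020000)/(12.561006 - (-1.957568))
       = 1.158877
Iteration 2:
  f(2.050000) = 12.561006
  f(1.158877) = -1.514116
  x_3 = 1.158877 - (-1.514116)×(1.158877 - 2.050000)/(-1.514116 - 12.561006)
       = 1.254739
Iteration 3:
  f(1.158877) = -1.514116
  f(1.254739) = -1.030840
  x_4 = 1.254739 - (-1.030840)×(1.254739 - 1.158877)/(-1.030840 - (-1.514116))
       = 1.459214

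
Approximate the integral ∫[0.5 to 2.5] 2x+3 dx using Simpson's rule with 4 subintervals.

f(x) = 2x+3
a = 0.5, b = 2.5, n = 4
h = (b - a)/n = 0.500000

Simpson's rule: (h/3)[f(x₀) + 4f(x₁) + 2f(x₂) + ... + f(xₙ)]

x_0 = 0.5000, f(x_0) = 4.000000, coefficient = 1
x_1 = 1.0000, f(x_1) = 5.000000, coefficient = 4
x_2 = 1.5000, f(x_2) = 6.000000, coefficient = 2
x_3 = 2.0000, f(x_3) = 7.000000, coefficient = 4
x_4 = 2.5000, f(x_4) = 8.000000, coefficient = 1

I ≈ (0.500000/3) × 72.000000 = 12.000000
Exact value: 12.000000
Error: 0.000000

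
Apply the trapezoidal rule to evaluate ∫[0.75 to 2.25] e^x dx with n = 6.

f(x) = e^x
a = 0.75, b = 2.25, n = 6
h = (b - a)/n = 0.250000

Trapezoidal rule: (h/2)[f(x₀) + 2f(x₁) + 2f(x₂) + ... + f(xₙ)]

x_0 = 0.7500, f(x_0) = 2.117000, coefficient = 1
x_1 = 1.0000, f(x_1) = 2.718282, coefficient = 2
x_2 = 1.2500, f(x_2) = 3.490343, coefficient = 2
x_3 = 1.5000, f(x_3) = 4.481689, coefficient = 2
x_4 = 1.7500, f(x_4) = 5.754603, coefficient = 2
x_5 = 2.0000, f(x_5) = 7.389056, coefficient = 2
x_6 = 2.2500, f(x_6) = 9.487736, coefficient = 1

I ≈ (0.250000/2) × 59.272681 = 7.409085
Exact value: 7.370736
Error: 0.038349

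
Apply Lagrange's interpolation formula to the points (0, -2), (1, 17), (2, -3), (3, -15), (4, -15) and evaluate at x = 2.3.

Lagrange interpolation formula:
P(x) = Σ yᵢ × Lᵢ(x)
where Lᵢ(x) = Π_{j≠i} (x - xⱼ)/(xᵢ - xⱼ)

L_0(2.3) = (2.3 - 1)/(0 - 1) × (2.3 - 2)/(0 - 2) × (2.3 - 3)/(0 - 3) × (2.3 - 4)/(0 - 4) = 0.019337
L_1(2.3) = (2.3 - 0)/(1 - 0) × (2.3 - 2)/(1 - 2) × (2.3 - 3)/(1 - 3) × (2.3 - 4)/(1 - 4) = -0.136850
L_2(2.3) = (2.3 - 0)/(2 - 0) × (2.3 - 1)/(2 - 1) × (2.3 - 3)/(2 - 3) × (2.3 - 4)/(2 - 4) = 0.889525
L_3(2.3) = (2.3 - 0)/(3 - 0) × (2.3 - 1)/(3 - 1) × (2.3 - 2)/(3 - 2) × (2.3 - 4)/(3 - 4) = 0.254150
L_4(2.3) = (2.3 - 0)/(4 - 0) × (2.3 - 1)/(4 - 1) × (2.3 - 2)/(4 - 2) × (2.3 - 3)/(4 - 3) = -0.026162

P(2.3) = (-2)×L_0(2.3) + 17×L_1(2.3) + (-3)×L_2(2.3) + (-15)×L_3(2.3) + (-15)×L_4(2.3)
P(2.3) = -8.453512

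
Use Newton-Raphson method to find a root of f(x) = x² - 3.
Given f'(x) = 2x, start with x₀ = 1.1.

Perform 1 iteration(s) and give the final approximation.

f(x) = x² - 3
f'(x) = 2x
x₀ = 1.1

Newton-Raphson formula: x_{n+1} = x_n - f(x_n)/f'(x_n)

Iteration 1:
  f(1.100000) = -1.790000
  f'(1.100000) = 2.200000
  x_1 = 1.100000 - (-1.790000)/2.200000 = 1.913636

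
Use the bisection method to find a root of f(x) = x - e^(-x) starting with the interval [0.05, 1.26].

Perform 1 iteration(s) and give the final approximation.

f(x) = x - e^(-x)
Initial interval: [0.05, 1.26]

Iteration 1:
  c_1 = (0.050000 + 1.260000)/2 = 0.655000
  f(c_1) = f(0.655000) = 0.135558
  f(a) × f(c) < 0, new interval: [0.050000, 0.655000]

After 1 iteration(s), the approximation is c_1 = 0.655000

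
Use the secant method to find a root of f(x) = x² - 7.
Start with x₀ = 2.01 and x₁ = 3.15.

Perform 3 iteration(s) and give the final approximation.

f(x) = x² - 7
x₀ = 2.01, x₁ = 3.15

Secant formula: x_{n+1} = x_n - f(x_n)(x_n - x_{n-1})/(f(x_n) - f(x_{n-1}))

Iteration 1:
  f(2.010000) = -2.959900
  f(3.150000) = 2.922500
  x_2 = 3.150000 - 2.922500×(3.150000 - 2.010000)/(2.922500 - (-2.959900))
       = 2.583624
Iteration 2:
  f(3.150000) = 2.922500
  f(2.583624) = -0.324887
  x_3 = 2.583624 - (-0.324887)×(2.583624 - 3.150000)/(-0.324887 - 2.922500)
       = 2.640287
Iteration 3:
  f(2.583624) = -0.324887
  f(2.640287) = -0.028882
  x_4 = 2.640287 - (-0.028882)×(2.640287 - 2.583624)/(-0.028882 - (-0.324887))
       = 2.645816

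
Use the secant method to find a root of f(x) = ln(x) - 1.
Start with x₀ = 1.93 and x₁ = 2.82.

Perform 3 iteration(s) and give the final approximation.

f(x) = ln(x) - 1
x₀ = 1.93, x₁ = 2.82

Secant formula: x_{n+1} = x_n - f(x_n)(x_n - x_{n-1})/(f(x_n) - f(x_{n-1}))

Iteration 1:
  f(1.930000) = -0.342480
  f(2.820000) = 0.036737
  x_2 = 2.820000 - 0.036737×(2.820000 - 1.930000)/(0.036737 - (-0.342480))
       = 2.733781
Iteration 2:
  f(2.820000) = 0.036737
  f(2.733781) = 0.005686
  x_3 = 2.733781 - 0.005686×(2.733781 - 2.820000)/(0.005686 - 0.036737)
       = 2.717994
Iteration 3:
  f(2.733781) = 0.005686
  f(2.717994) = -0.000106
  x_4 = 2.717994 - (-0.000106)×(2.717994 - 2.733781)/(-0.000106 - 0.005686)
       = 2.718283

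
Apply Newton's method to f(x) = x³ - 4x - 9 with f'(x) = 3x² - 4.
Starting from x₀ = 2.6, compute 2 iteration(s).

f(x) = x³ - 4x - 9
f'(x) = 3x² - 4
x₀ = 2.6

Newton-Raphson formula: x_{n+1} = x_n - f(x_n)/f'(x_n)

Iteration 1:
  f(2.600000) = -1.824000
  f'(2.600000) = 16.280000
  x_1 = 2.600000 - (-1.824000)/16.280000 = 2.712039
Iteration 2:
  f(2.712039) = 0.099318
  f'(2.712039) = 18.065472
  x_2 = 2.712039 - 0.099318/18.065472 = 2.706542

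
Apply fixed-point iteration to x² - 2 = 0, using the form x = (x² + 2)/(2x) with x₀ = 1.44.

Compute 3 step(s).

Equation: x² - 2 = 0
Fixed-point form: x = (x² + 2)/(2x)
x₀ = 1.44

x_1 = g(1.440000) = 1.414444
x_2 = g(1.414444) = 1.414214
x_3 = g(1.414214) = 1.414214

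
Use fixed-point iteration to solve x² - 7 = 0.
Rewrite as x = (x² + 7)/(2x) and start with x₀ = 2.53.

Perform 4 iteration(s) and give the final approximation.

Equation: x² - 7 = 0
Fixed-point form: x = (x² + 7)/(2x)
x₀ = 2.53

x_1 = g(2.530000) = 2.648399
x_2 = g(2.648399) = 2.645753
x_3 = g(2.645753) = 2.645751
x_4 = g(2.645751) = 2.645751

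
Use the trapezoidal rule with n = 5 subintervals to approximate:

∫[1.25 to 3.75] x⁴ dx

f(x) = x⁴
a = 1.25, b = 3.75, n = 5
h = (b - a)/n = 0.500000

Trapezoidal rule: (h/2)[f(x₀) + 2f(x₁) + 2f(x₂) + ... + f(xₙ)]

x_0 = 1.2500, f(x_0) = 2.441406, coefficient = 1
x_1 = 1.7500, f(x_1) = 9.378906, coefficient = 2
x_2 = 2.2500, f(x_2) = 25.628906, coefficient = 2
x_3 = 2.7500, f(x_3) = 57.191406, coefficient = 2
x_4 = 3.2500, f(x_4) = 111.566406, coefficient = 2
x_5 = 3.7500, f(x_5) = 197.753906, coefficient = 1

I ≈ (0.500000/2) × 607.726562 = 151.931641
Exact value: 147.705078
Error: 4.226562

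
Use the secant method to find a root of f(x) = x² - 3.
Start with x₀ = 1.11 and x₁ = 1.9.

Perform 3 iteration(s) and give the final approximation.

f(x) = x² - 3
x₀ = 1.11, x₁ = 1.9

Secant formula: x_{n+1} = x_n - f(x_n)(x_n - x_{n-1})/(f(x_n) - f(x_{n-1}))

Iteration 1:
  f(1.110000) = -1.767900
  f(1.900000) = 0.610000
  x_2 = 1.900000 - 0.610000×(1.900000 - 1.110000)/(0.610000 - (-1.767900))
       = 1.697342
Iteration 2:
  f(1.900000) = 0.610000
  f(1.697342) = -0.119029
  x_3 = 1.697342 - (-0.119029)×(1.697342 - 1.900000)/(-0.119029 - 0.610000)
       = 1.730430
Iteration 3:
  f(1.697342) = -0.119029
  f(1.730430) = -0.005611
  x_4 = 1.730430 - (-0.005611)×(1.730430 - 1.697342)/(-0.005611 - (-0.119029))
       = 1.732067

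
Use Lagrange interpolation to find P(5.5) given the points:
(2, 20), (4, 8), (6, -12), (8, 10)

Lagrange interpolation formula:
P(x) = Σ yᵢ × Lᵢ(x)
where Lᵢ(x) = Π_{j≠i} (x - xⱼ)/(xᵢ - xⱼ)

L_0(5.5) = (5.5 - 4)/(2 - 4) × (5.5 - 6)/(2 - 6) × (5.5 - 8)/(2 - 8) = -0.039062
L_1(5.5) = (5.5 - 2)/(4 - 2) × (5.5 - 6)/(4 - 6) × (5.5 - 8)/(4 - 8) = 0.273438
L_2(5.5) = (5.5 - 2)/(6 - 2) × (5.5 - 4)/(6 - 4) × (5.5 - 8)/(6 - 8) = 0.820312
L_3(5.5) = (5.5 - 2)/(8 - 2) × (5.5 - 4)/(8 - 4) × (5.5 - 6)/(8 - 6) = -0.054688

P(5.5) = 20×L_0(5.5) + 8×L_1(5.5) + (-12)×L_2(5.5) + 10×L_3(5.5)
P(5.5) = -8.984375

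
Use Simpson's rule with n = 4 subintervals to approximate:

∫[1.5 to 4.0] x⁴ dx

f(x) = x⁴
a = 1.5, b = 4.0, n = 4
h = (b - a)/n = 0.625000

Simpson's rule: (h/3)[f(x₀) + 4f(x₁) + 2f(x₂) + ... + f(xₙ)]

x_0 = 1.5000, f(x_0) = 5.062500, coefficient = 1
x_1 = 2.1250, f(x_1) = 20.390869, coefficient = 4
x_2 = 2.7500, f(x_2) = 57.191406, coefficient = 2
x_3 = 3.3750, f(x_3) = 129.746338, coefficient = 4
x_4 = 4.0000, f(x_4) = 256.000000, coefficient = 1

I ≈ (0.625000/3) × 975.994141 = 203.332113
Exact value: 203.281250
Error: 0.050863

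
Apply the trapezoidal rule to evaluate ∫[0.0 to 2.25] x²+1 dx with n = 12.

f(x) = x²+1
a = 0.0, b = 2.25, n = 12
h = (b - a)/n = 0.187500

Trapezoidal rule: (h/2)[f(x₀) + 2f(x₁) + 2f(x₂) + ... + f(xₙ)]

x_0 = 0.0000, f(x_0) = 1.000000, coefficient = 1
x_1 = 0.1875, f(x_1) = 1.035156, coefficient = 2
x_2 = 0.3750, f(x_2) = 1.140625, coefficient = 2
x_3 = 0.5625, f(x_3) = 1.316406, coefficient = 2
x_4 = 0.7500, f(x_4) = 1.562500, coefficient = 2
x_5 = 0.9375, f(x_5) = 1.878906, coefficient = 2
x_6 = 1.1250, f(x_6) = 2.265625, coefficient = 2
x_7 = 1.3125, f(x_7) = 2.722656, coefficient = 2
x_8 = 1.5000, f(x_8) = 3.250000, coefficient = 2
x_9 = 1.6875, f(x_9) = 3.847656, coefficient = 2
x_10 = 1.8750, f(x_10) = 4.515625, coefficient = 2
x_11 = 2.0625, f(x_11) = 5.253906, coefficient = 2
x_12 = 2.2500, f(x_12) = 6.062500, coefficient = 1

I ≈ (0.187500/2) × 64.640625 = 6.060059
Exact value: 6.046875
Error: 0.013184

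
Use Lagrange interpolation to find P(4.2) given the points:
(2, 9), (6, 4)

Lagrange interpolation formula:
P(x) = Σ yᵢ × Lᵢ(x)
where Lᵢ(x) = Π_{j≠i} (x - xⱼ)/(xᵢ - xⱼ)

L_0(4.2) = (4.2 - 6)/(2 - 6) = 0.450000
L_1(4.2) = (4.2 - 2)/(6 - 2) = 0.550000

P(4.2) = 9×L_0(4.2) + 4×L_1(4.2)
P(4.2) = 6.250000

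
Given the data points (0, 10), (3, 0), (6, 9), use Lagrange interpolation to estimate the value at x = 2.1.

Lagrange interpolation formula:
P(x) = Σ yᵢ × Lᵢ(x)
where Lᵢ(x) = Π_{j≠i} (x - xⱼ)/(xᵢ - xⱼ)

L_0(2.1) = (2.1 - 3)/(0 - 3) × (2.1 - 6)/(0 - 6) = 0.195000
L_1(2.1) = (2.1 - 0)/(3 - 0) × (2.1 - 6)/(3 - 6) = 0.910000
L_2(2.1) = (2.1 - 0)/(6 - 0) × (2.1 - 3)/(6 - 3) = -0.105000

P(2.1) = 10×L_0(2.1) + 0×L_1(2.1) + 9×L_2(2.1)
P(2.1) = 1.005000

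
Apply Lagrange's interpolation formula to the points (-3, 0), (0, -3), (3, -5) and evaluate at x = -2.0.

Lagrange interpolation formula:
P(x) = Σ yᵢ × Lᵢ(x)
where Lᵢ(x) = Π_{j≠i} (x - xⱼ)/(xᵢ - xⱼ)

L_0(-2.0) = (-2.0 - 0)/(-3 - 0) × (-2.0 - 3)/(-3 - 3) = 0.555556
L_1(-2.0) = (-2.0 - (-3))/(0 - (-3)) × (-2.0 - 3)/(0 - 3) = 0.555556
L_2(-2.0) = (-2.0 - (-3))/(3 - (-3)) × (-2.0 - 0)/(3 - 0) = -0.111111

P(-2.0) = 0×L_0(-2.0) + (-3)×L_1(-2.0) + (-5)×L_2(-2.0)
P(-2.0) = -1.111111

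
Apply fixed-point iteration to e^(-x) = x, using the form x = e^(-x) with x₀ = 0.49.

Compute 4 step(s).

Equation: e^(-x) = x
Fixed-point form: x = e^(-x)
x₀ = 0.49

x_1 = g(0.490000) = 0.612626
x_2 = g(0.612626) = 0.541926
x_3 = g(0.541926) = 0.581627
x_4 = g(0.581627) = 0.558988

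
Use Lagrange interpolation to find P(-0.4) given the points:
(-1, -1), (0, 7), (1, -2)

Lagrange interpolation formula:
P(x) = Σ yᵢ × Lᵢ(x)
where Lᵢ(x) = Π_{j≠i} (x - xⱼ)/(xᵢ - xⱼ)

L_0(-0.4) = (-0.4 - 0)/(-1 - 0) × (-0.4 - 1)/(-1 - 1) = 0.280000
L_1(-0.4) = (-0.4 - (-1))/(0 - (-1)) × (-0.4 - 1)/(0 - 1) = 0.840000
L_2(-0.4) = (-0.4 - (-1))/(1 - (-1)) × (-0.4 - 0)/(1 - 0) = -0.120000

P(-0.4) = (-1)×L_0(-0.4) + 7×L_1(-0.4) + (-2)×L_2(-0.4)
P(-0.4) = 5.840000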